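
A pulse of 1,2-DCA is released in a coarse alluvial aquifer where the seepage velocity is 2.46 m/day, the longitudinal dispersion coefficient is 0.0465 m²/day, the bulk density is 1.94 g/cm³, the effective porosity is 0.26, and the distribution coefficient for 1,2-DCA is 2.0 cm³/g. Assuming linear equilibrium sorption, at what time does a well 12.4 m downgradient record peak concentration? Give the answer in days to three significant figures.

80.1 days

Retardation factor R = 1 + ρ_b·K_d/n = 1 + 1.94 × 2.0/0.26 = 15.92.
Sorption retards both mechanisms: v_R = v/R = 0.1545 m/day, D_R = D/R = 0.002921 m²/day.
Peak time from v_R²t² + 2D_R t − x² = 0: t = (√(D_R² + v_R²x²) − D_R)/v_R².
√(D_R² + v_R²x²) = √(0.002921² + 0.1545² × 12.4²) = 1.916; v_R² = 0.02387.
t = (1.916 − 0.002921)/0.02387 = 80.1 days.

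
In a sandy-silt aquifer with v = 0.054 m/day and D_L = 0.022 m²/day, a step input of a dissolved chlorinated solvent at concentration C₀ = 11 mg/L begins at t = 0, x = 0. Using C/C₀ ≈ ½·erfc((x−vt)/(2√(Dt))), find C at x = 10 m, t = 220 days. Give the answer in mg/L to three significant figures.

8.00 mg/L

For a continuous step input, C/C₀ ≈ ½·erfc((x−vt)/(2√(Dt))).
vt = 0.054 × 220 = 11.88 m and 2√(Dt) = 2√(0.022 × 220) = 4.400 m.
Argument (x−vt)/(2√(Dt)) = (10 − 11.88)/4.400 = -0.4273; ½·erfc(-0.4273) = 0.7272.
C = 11 × 0.7272 = 8.00 mg/L.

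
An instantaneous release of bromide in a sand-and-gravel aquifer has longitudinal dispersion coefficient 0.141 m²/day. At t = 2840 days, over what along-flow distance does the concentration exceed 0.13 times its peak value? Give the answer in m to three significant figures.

114 m

The plume is Gaussian with σ = √(2Dt) = √(2 × 0.141 × 2840) = 28.30 m.
C/C_peak = exp(−Δx²/(2σ²)) = 0.13 ⇒ Δx = σ·√(−2 ln 0.13) = 28.30 × 2.020 = 57.17 m.
Width = 2Δx = 114 m.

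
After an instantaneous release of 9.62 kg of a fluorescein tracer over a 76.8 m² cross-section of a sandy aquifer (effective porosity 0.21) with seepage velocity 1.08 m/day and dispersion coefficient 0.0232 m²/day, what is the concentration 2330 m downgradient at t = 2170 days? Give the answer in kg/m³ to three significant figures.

0.00947 kg/m³

For an instantaneous plane source, C(x,t) = M/(n_e·A·√(4πDt)) · exp(−(x−vt)²/(4Dt)), with n_e·A the pore (flow) area.
Plume center vt = 1.08 × 2170 = 2343.6 m, so the well at 2330 m is 13.6 m upgradient of the peak.
√(4πDt) = 25.15 m, giving peak height M/(n_e·A·√(4πDt)) = 9.62/(0.21 × 76.8 × 25.15) = 0.02372 kg/m³.
(x−vt)²/(4Dt) = (-13.6)²/(4 × 0.0232 × 2170) = 0.9185; exp(−0.9185) = 0.3991.
C = 0.02372 × 0.3991 = 0.00947 kg/m³.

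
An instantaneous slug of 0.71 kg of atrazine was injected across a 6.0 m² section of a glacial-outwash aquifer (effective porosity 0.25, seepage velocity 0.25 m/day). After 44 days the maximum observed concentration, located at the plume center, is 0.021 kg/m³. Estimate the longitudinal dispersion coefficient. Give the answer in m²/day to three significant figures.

At the plume center C_max = M/(n_e·A·√(4πDt)), so D = M²/(4πt·(n_e·A·C_max)²).
n_e·A·C_max = 0.25 × 6.0 × 0.021 = 0.03150 kg/m.
D = 0.71²/(4π × 44 × 0.03150²) = 0.919 m²/day.

0.919 m²/day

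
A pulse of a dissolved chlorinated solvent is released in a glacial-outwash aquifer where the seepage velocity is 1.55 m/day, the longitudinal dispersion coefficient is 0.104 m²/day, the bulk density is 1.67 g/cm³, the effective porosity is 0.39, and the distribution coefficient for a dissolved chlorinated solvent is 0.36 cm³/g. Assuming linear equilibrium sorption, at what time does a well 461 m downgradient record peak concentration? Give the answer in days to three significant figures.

756 days

Retardation factor R = 1 + ρ_b·K_d/n = 1 + 1.67 × 0.36/0.39 = 2.542.
Sorption retards both mechanisms: v_R = v/R = 0.6098 m/day, D_R = D/R = 0.04091 m²/day.
Peak time from v_R²t² + 2D_R t − x² = 0: t = (√(D_R² + v_R²x²) − D_R)/v_R².
√(D_R² + v_R²x²) = √(0.04091² + 0.6098² × 461²) = 281.1; v_R² = 0.3719.
t = (281.1 − 0.04091)/0.3719 = 756 days.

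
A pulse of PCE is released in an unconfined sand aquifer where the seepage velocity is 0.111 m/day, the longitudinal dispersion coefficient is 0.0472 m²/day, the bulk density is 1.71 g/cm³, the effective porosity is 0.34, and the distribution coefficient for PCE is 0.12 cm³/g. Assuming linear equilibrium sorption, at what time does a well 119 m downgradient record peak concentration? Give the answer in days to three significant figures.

1710 days

Retardation factor R = 1 + ρ_b·K_d/n = 1 + 1.71 × 0.12/0.34 = 1.604.
Sorption retards both mechanisms: v_R = v/R = 0.06920 m/day, D_R = D/R = 0.02943 m²/day.
Peak time from v_R²t² + 2D_R t − x² = 0: t = (√(D_R² + v_R²x²) − D_R)/v_R².
√(D_R² + v_R²x²) = √(0.02943² + 0.06920² × 119²) = 8.235; v_R² = 0.004789.
t = (8.235 − 0.02943)/0.004789 = 1710 days.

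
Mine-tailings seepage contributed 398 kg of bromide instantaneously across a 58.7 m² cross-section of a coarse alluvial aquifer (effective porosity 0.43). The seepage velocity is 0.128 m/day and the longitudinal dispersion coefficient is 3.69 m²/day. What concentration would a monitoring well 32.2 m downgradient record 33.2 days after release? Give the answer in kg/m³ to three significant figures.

For an instantaneous plane source, C(x,t) = M/(n_e·A·√(4πDt)) · exp(−(x−vt)²/(4Dt)), with n_e·A the pore (flow) area.
Plume center vt = 0.128 × 33.2 = 4.2496 m, so the well at 32.2 m is 27.9504 m downgradient of the peak.
√(4πDt) = 39.24 m, giving peak height M/(n_e·A·√(4πDt)) = 398/(0.43 × 58.7 × 39.24) = 0.4018 kg/m³.
(x−vt)²/(4Dt) = (27.9504)²/(4 × 3.69 × 33.2) = 1.594; exp(−1.594) = 0.2031.
C = 0.4018 × 0.2031 = 0.0816 kg/m³.

0.0816 kg/m³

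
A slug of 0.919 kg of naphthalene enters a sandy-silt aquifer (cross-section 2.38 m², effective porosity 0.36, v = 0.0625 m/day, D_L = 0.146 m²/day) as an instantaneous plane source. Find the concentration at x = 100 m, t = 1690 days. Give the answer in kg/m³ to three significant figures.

For an instantaneous plane source, C(x,t) = M/(n_e·A·√(4πDt)) · exp(−(x−vt)²/(4Dt)), with n_e·A the pore (flow) area.
Plume center vt = 0.0625 × 1690 = 105.625 m, so the well at 100 m is 5.625 m upgradient of the peak.
√(4πDt) = 55.68 m, giving peak height M/(n_e·A·√(4πDt)) = 0.919/(0.36 × 2.38 × 55.68) = 0.01926 kg/m³.
(x−vt)²/(4Dt) = (-5.625)²/(4 × 0.146 × 1690) = 0.03206; exp(−0.03206) = 0.9684.
C = 0.01926 × 0.9684 = 0.0187 kg/m³.

0.0187 kg/m³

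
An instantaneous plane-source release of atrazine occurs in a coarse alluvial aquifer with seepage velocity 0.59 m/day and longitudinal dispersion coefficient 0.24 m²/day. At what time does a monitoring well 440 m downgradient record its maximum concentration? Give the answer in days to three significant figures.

745 days

For the 1D instantaneous-source solution, setting ∂C/∂t = 0 at fixed x gives v²t² + 2Dt − x² = 0, so t = (√(D² + v²x²) − D)/v².
√(D² + v²x²) = √(0.24² + 0.59² × 440²) = 259.6; v² = 0.3481.
t = (259.6 − 0.24)/0.3481 = 745 days (vs. the pure-advection estimate x/v = 746 d).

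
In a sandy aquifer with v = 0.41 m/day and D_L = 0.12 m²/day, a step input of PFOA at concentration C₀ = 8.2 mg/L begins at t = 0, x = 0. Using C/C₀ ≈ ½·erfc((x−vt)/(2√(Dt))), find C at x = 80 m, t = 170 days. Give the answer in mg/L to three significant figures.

For a continuous step input, C/C₀ ≈ ½·erfc((x−vt)/(2√(Dt))).
vt = 0.41 × 170 = 69.7 m and 2√(Dt) = 2√(0.12 × 170) = 9.033 m.
Argument (x−vt)/(2√(Dt)) = (80 − 69.7)/9.033 = 1.140; ½·erfc(1.140) = 0.05346.
C = 8.2 × 0.05346 = 0.438 mg/L.

0.438 mg/L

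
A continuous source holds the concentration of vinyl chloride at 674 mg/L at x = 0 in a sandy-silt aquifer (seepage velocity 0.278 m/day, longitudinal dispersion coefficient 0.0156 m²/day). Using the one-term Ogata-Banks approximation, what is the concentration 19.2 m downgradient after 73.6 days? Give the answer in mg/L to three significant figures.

537 mg/L

For a continuous step input, C/C₀ ≈ ½·erfc((x−vt)/(2√(Dt))).
vt = 0.278 × 73.6 = 20.4608 m and 2√(Dt) = 2√(0.0156 × 73.6) = 2.143 m.
Argument (x−vt)/(2√(Dt)) = (19.2 − 20.4608)/2.143 = -0.5883; ½·erfc(-0.5883) = 0.7973.
C = 674 × 0.7973 = 537 mg/L.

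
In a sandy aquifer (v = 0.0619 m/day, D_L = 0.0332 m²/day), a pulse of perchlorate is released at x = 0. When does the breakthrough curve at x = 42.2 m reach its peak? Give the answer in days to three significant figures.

673 days

For the 1D instantaneous-source solution, setting ∂C/∂t = 0 at fixed x gives v²t² + 2Dt − x² = 0, so t = (√(D² + v²x²) − D)/v².
√(D² + v²x²) = √(0.0332² + 0.0619² × 42.2²) = 2.612; v² = 0.00383161.
t = (2.612 − 0.0332)/0.00383161 = 673 days (vs. the pure-advection estimate x/v = 682 d).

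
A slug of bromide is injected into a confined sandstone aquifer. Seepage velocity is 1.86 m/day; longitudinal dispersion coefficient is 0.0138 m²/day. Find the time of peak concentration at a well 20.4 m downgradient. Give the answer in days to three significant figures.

For the 1D instantaneous-source solution, setting ∂C/∂t = 0 at fixed x gives v²t² + 2Dt − x² = 0, so t = (√(D² + v²x²) − D)/v².
√(D² + v²x²) = √(0.0138² + 1.86² × 20.4²) = 37.94; v² = 3.4596.
t = (37.94 − 0.0138)/3.4596 = 11.0 days (vs. the pure-advection estimate x/v = 11.0 d).

11.0 days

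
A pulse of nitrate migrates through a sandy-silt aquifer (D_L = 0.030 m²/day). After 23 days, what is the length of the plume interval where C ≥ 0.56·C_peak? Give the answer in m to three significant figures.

2.53 m

The plume is Gaussian with σ = √(2Dt) = √(2 × 0.030 × 23) = 1.175 m.
C/C_peak = exp(−Δx²/(2σ²)) = 0.56 ⇒ Δx = σ·√(−2 ln 0.56) = 1.175 × 1.077 = 1.265 m.
Width = 2Δx = 2.53 m.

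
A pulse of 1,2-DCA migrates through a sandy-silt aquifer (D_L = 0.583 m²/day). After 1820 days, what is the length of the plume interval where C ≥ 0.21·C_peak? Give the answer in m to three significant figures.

The plume is Gaussian with σ = √(2Dt) = √(2 × 0.583 × 1820) = 46.07 m.
C/C_peak = exp(−Δx²/(2σ²)) = 0.21 ⇒ Δx = σ·√(−2 ln 0.21) = 46.07 × 1.767 = 81.41 m.
Width = 2Δx = 163 m.

163 m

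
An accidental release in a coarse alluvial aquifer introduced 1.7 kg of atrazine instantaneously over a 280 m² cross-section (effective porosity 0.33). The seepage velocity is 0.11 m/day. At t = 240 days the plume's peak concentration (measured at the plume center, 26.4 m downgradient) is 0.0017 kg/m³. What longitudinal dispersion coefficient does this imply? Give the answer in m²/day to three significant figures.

0.0388 m²/day

At the plume center C_max = M/(n_e·A·√(4πDt)), so D = M²/(4πt·(n_e·A·C_max)²).
n_e·A·C_max = 0.33 × 280 × 0.0017 = 0.1571 kg/m.
D = 1.7²/(4π × 240 × 0.1571²) = 0.0388 m²/day.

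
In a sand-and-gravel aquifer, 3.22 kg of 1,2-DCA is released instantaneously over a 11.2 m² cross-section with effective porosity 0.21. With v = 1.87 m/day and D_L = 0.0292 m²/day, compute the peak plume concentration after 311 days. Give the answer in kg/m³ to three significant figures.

0.128 kg/m³

The peak of an instantaneous 1D plume sits at x = vt; there the Gaussian factor is 1 and C_max = M/(n_e·A·√(4πDt)), where n_e·A is the pore area the mass is dissolved in.
√(4πDt) = √(4π × 0.0292 × 311) = 10.68 m, so C_max = 3.22/(0.21 × 11.2 × 10.68) = 0.128 kg/m³.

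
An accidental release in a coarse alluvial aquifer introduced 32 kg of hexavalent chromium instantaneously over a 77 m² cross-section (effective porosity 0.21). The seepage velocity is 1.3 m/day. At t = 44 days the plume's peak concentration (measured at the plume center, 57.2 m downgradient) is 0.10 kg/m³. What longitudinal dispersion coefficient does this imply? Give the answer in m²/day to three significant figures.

0.708 m²/day

At the plume center C_max = M/(n_e·A·√(4πDt)), so D = M²/(4πt·(n_e·A·C_max)²).
n_e·A·C_max = 0.21 × 77 × 0.10 = 1.617 kg/m.
D = 32²/(4π × 44 × 1.617²) = 0.708 m²/day.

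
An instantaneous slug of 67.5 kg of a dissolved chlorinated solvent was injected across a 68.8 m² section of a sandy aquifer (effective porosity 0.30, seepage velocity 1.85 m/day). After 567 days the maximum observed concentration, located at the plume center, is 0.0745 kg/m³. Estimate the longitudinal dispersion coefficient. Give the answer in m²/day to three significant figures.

At the plume center C_max = M/(n_e·A·√(4πDt)), so D = M²/(4πt·(n_e·A·C_max)²).
n_e·A·C_max = 0.30 × 68.8 × 0.0745 = 1.538 kg/m.
D = 67.5²/(4π × 567 × 1.538²) = 0.270 m²/day.

0.270 m²/day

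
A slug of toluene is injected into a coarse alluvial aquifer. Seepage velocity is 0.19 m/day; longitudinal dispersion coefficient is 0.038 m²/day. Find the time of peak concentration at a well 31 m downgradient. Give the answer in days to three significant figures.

162 days

For the 1D instantaneous-source solution, setting ∂C/∂t = 0 at fixed x gives v²t² + 2Dt − x² = 0, so t = (√(D² + v²x²) − D)/v².
√(D² + v²x²) = √(0.038² + 0.19² × 31²) = 5.890; v² = 0.0361.
t = (5.890 − 0.038)/0.0361 = 162 days (vs. the pure-advection estimate x/v = 163 d).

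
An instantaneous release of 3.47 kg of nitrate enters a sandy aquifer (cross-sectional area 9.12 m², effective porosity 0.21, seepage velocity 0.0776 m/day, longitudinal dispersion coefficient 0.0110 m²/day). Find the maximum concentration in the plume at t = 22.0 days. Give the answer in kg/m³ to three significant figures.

The peak of an instantaneous 1D plume sits at x = vt; there the Gaussian factor is 1 and C_max = M/(n_e·A·√(4πDt)), where n_e·A is the pore area the mass is dissolved in.
√(4πDt) = √(4π × 0.0110 × 22.0) = 1.744 m, so C_max = 3.47/(0.21 × 9.12 × 1.744) = 1.04 kg/m³.

1.04 kg/m³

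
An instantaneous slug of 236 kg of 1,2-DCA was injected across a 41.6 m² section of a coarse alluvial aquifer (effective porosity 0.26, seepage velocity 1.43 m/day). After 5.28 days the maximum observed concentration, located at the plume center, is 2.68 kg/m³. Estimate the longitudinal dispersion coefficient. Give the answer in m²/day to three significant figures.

0.999 m²/day

At the plume center C_max = M/(n_e·A·√(4πDt)), so D = M²/(4πt·(n_e·A·C_max)²).
n_e·A·C_max = 0.26 × 41.6 × 2.68 = 28.99 kg/m.
D = 236²/(4π × 5.28 × 28.99²) = 0.999 m²/day.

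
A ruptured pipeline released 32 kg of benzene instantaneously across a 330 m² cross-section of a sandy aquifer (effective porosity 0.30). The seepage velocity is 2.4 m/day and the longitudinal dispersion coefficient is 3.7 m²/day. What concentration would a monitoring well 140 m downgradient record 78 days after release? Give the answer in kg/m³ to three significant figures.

0.000779 kg/m³

For an instantaneous plane source, C(x,t) = M/(n_e·A·√(4πDt)) · exp(−(x−vt)²/(4Dt)), with n_e·A the pore (flow) area.
Plume center vt = 2.4 × 78 = 187.2 m, so the well at 140 m is 47.2 m upgradient of the peak.
√(4πDt) = 60.22 m, giving peak height M/(n_e·A·√(4πDt)) = 32/(0.30 × 330 × 60.22) = 0.005368 kg/m³.
(x−vt)²/(4Dt) = (-47.2)²/(4 × 3.7 × 78) = 1.930; exp(−1.930) = 0.1451.
C = 0.005368 × 0.1451 = 0.000779 kg/m³.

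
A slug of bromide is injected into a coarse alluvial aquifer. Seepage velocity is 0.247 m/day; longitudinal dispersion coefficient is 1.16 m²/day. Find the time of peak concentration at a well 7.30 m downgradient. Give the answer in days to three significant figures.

For the 1D instantaneous-source solution, setting ∂C/∂t = 0 at fixed x gives v²t² + 2Dt − x² = 0, so t = (√(D² + v²x²) − D)/v².
√(D² + v²x²) = √(1.16² + 0.247² × 7.30²) = 2.144; v² = 0.061009.
t = (2.144 − 1.16)/0.061009 = 16.1 days (vs. the pure-advection estimate x/v = 29.6 d).

16.1 days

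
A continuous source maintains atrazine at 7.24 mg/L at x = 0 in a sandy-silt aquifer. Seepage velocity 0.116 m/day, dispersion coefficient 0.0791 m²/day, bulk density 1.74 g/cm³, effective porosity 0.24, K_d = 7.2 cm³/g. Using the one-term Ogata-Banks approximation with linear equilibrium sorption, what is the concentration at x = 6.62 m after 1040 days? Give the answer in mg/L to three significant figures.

Retardation factor R = 1 + ρ_b·K_d/n = 1 + 1.74 × 7.2/0.24 = 53.20.
Sorption retards both mechanisms: v_R = v/R = 0.002180 m/day, D_R = D/R = 0.001487 m²/day.
v_R·t = 0.002180 × 1040 = 2.2672 m; 2√(D_R t) = 2.487 m; argument = (6.62 − 2.2672)/2.487 = 1.750.
C = C₀ × ½·erfc(1.750) = 7.24 × 0.006664 = 0.0482 mg/L.

0.0482 mg/L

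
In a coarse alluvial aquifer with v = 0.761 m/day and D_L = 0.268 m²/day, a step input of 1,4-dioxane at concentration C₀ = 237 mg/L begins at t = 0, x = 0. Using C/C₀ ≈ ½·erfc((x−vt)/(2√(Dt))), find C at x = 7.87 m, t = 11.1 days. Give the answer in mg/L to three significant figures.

141 mg/L

For a continuous step input, C/C₀ ≈ ½·erfc((x−vt)/(2√(Dt))).
vt = 0.761 × 11.1 = 8.4471 m and 2√(Dt) = 2√(0.268 × 11.1) = 3.450 m.
Argument (x−vt)/(2√(Dt)) = (7.87 − 8.4471)/3.450 = -0.1673; ½·erfc(-0.1673) = 0.5935.
C = 237 × 0.5935 = 141 mg/L.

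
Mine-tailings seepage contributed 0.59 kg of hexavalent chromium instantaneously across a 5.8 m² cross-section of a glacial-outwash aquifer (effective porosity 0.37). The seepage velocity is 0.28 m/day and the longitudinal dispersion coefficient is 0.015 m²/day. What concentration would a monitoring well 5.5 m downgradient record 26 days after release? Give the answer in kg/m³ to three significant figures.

0.0163 kg/m³

For an instantaneous plane source, C(x,t) = M/(n_e·A·√(4πDt)) · exp(−(x−vt)²/(4Dt)), with n_e·A the pore (flow) area.
Plume center vt = 0.28 × 26 = 7.28 m, so the well at 5.5 m is 1.78 m upgradient of the peak.
√(4πDt) = 2.214 m, giving peak height M/(n_e·A·√(4πDt)) = 0.59/(0.37 × 5.8 × 2.214) = 0.1242 kg/m³.
(x−vt)²/(4Dt) = (-1.78)²/(4 × 0.015 × 26) = 2.031; exp(−2.031) = 0.1312.
C = 0.1242 × 0.1312 = 0.0163 kg/m³.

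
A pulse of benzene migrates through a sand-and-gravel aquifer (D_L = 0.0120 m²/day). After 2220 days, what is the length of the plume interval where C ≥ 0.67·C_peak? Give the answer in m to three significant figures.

13.1 m

The plume is Gaussian with σ = √(2Dt) = √(2 × 0.0120 × 2220) = 7.299 m.
C/C_peak = exp(−Δx²/(2σ²)) = 0.67 ⇒ Δx = σ·√(−2 ln 0.67) = 7.299 × 0.8950 = 6.533 m.
Width = 2Δx = 13.1 m.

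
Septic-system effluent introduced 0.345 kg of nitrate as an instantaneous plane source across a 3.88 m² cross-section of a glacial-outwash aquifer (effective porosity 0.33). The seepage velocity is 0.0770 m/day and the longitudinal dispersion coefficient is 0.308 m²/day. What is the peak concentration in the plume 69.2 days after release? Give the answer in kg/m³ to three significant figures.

0.0165 kg/m³

The peak of an instantaneous 1D plume sits at x = vt; there the Gaussian factor is 1 and C_max = M/(n_e·A·√(4πDt)), where n_e·A is the pore area the mass is dissolved in.
√(4πDt) = √(4π × 0.308 × 69.2) = 16.37 m, so C_max = 0.345/(0.33 × 3.88 × 16.37) = 0.0165 kg/m³.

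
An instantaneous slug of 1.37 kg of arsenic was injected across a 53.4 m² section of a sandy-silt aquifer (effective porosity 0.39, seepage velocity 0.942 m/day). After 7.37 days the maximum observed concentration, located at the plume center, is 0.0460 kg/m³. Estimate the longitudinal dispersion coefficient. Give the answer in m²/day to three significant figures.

0.0221 m²/day

At the plume center C_max = M/(n_e·A·√(4πDt)), so D = M²/(4πt·(n_e·A·C_max)²).
n_e·A·C_max = 0.39 × 53.4 × 0.0460 = 0.9580 kg/m.
D = 1.37²/(4π × 7.37 × 0.9580²) = 0.0221 m²/day.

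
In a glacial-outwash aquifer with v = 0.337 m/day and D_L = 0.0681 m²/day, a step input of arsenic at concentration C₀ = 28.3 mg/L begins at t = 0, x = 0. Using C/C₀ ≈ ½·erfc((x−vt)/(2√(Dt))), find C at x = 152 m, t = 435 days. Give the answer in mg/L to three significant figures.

6.83 mg/L

For a continuous step input, C/C₀ ≈ ½·erfc((x−vt)/(2√(Dt))).
vt = 0.337 × 435 = 146.595 m and 2√(Dt) = 2√(0.0681 × 435) = 10.89 m.
Argument (x−vt)/(2√(Dt)) = (152 − 146.595)/10.89 = 0.4963; ½·erfc(0.4963) = 0.2414.
C = 28.3 × 0.2414 = 6.83 mg/L.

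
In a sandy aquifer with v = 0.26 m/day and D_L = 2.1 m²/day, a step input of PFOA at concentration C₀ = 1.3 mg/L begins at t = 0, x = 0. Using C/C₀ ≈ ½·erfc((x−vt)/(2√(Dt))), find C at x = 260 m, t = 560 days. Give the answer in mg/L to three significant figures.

For a continuous step input, C/C₀ ≈ ½·erfc((x−vt)/(2√(Dt))).
vt = 0.26 × 560 = 145.6 m and 2√(Dt) = 2√(2.1 × 560) = 68.59 m.
Argument (x−vt)/(2√(Dt)) = (260 − 145.6)/68.59 = 1.668; ½·erfc(1.668) = 0.009164.
C = 1.3 × 0.009164 = 0.0119 mg/L.

0.0119 mg/L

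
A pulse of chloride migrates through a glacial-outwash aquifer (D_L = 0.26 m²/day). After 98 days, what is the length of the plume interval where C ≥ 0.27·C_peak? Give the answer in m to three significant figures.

23.1 m

The plume is Gaussian with σ = √(2Dt) = √(2 × 0.26 × 98) = 7.139 m.
C/C_peak = exp(−Δx²/(2σ²)) = 0.27 ⇒ Δx = σ·√(−2 ln 0.27) = 7.139 × 1.618 = 11.55 m.
Width = 2Δx = 23.1 m.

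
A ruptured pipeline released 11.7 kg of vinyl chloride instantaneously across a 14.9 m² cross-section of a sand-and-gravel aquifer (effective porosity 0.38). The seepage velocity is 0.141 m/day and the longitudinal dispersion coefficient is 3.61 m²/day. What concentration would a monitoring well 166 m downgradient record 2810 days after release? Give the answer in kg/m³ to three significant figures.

0.00157 kg/m³

For an instantaneous plane source, C(x,t) = M/(n_e·A·√(4πDt)) · exp(−(x−vt)²/(4Dt)), with n_e·A the pore (flow) area.
Plume center vt = 0.141 × 2810 = 396.21 m, so the well at 166 m is 230.21 m upgradient of the peak.
√(4πDt) = 357.0 m, giving peak height M/(n_e·A·√(4πDt)) = 11.7/(0.38 × 14.9 × 357.0) = 0.005788 kg/m³.
(x−vt)²/(4Dt) = (-230.21)²/(4 × 3.61 × 2810) = 1.306; exp(−1.306) = 0.2709.
C = 0.005788 × 0.2709 = 0.00157 kg/m³.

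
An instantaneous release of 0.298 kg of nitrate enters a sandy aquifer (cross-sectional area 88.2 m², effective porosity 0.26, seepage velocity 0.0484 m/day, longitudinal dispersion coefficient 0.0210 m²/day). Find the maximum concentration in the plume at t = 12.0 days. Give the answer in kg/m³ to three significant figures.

0.00730 kg/m³

The peak of an instantaneous 1D plume sits at x = vt; there the Gaussian factor is 1 and C_max = M/(n_e·A·√(4πDt)), where n_e·A is the pore area the mass is dissolved in.
√(4πDt) = √(4π × 0.0210 × 12.0) = 1.780 m, so C_max = 0.298/(0.26 × 88.2 × 1.780) = 0.00730 kg/m³.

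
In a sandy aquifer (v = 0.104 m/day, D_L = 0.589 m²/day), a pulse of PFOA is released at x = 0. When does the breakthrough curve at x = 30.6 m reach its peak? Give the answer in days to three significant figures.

245 days

For the 1D instantaneous-source solution, setting ∂C/∂t = 0 at fixed x gives v²t² + 2Dt − x² = 0, so t = (√(D² + v²x²) − D)/v².
√(D² + v²x²) = √(0.589² + 0.104² × 30.6²) = 3.236; v² = 0.010816.
t = (3.236 − 0.589)/0.010816 = 245 days (vs. the pure-advection estimate x/v = 294 d).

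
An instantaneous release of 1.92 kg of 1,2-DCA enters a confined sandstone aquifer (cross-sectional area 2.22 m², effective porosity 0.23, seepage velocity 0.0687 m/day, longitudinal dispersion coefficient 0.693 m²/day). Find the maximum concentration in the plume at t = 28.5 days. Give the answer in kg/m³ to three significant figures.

0.239 kg/m³

The peak of an instantaneous 1D plume sits at x = vt; there the Gaussian factor is 1 and C_max = M/(n_e·A·√(4πDt)), where n_e·A is the pore area the mass is dissolved in.
√(4πDt) = √(4π × 0.693 × 28.5) = 15.75 m, so C_max = 1.92/(0.23 × 2.22 × 15.75) = 0.239 kg/m³.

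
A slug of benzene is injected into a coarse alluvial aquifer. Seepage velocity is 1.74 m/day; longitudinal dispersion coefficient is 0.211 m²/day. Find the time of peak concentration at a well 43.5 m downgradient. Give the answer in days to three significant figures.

24.9 days

For the 1D instantaneous-source solution, setting ∂C/∂t = 0 at fixed x gives v²t² + 2Dt − x² = 0, so t = (√(D² + v²x²) − D)/v².
√(D² + v²x²) = √(0.211² + 1.74² × 43.5²) = 75.69; v² = 3.0276.
t = (75.69 − 0.211)/3.0276 = 24.9 days (vs. the pure-advection estimate x/v = 25.0 d).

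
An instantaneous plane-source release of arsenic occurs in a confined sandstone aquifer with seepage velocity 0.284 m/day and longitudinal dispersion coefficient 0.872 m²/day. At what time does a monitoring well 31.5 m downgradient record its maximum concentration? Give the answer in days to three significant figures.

101 days

For the 1D instantaneous-source solution, setting ∂C/∂t = 0 at fixed x gives v²t² + 2Dt − x² = 0, so t = (√(D² + v²x²) − D)/v².
√(D² + v²x²) = √(0.872² + 0.284² × 31.5²) = 8.988; v² = 0.080656.
t = (8.988 − 0.872)/0.080656 = 101 days (vs. the pure-advection estimate x/v = 111 d).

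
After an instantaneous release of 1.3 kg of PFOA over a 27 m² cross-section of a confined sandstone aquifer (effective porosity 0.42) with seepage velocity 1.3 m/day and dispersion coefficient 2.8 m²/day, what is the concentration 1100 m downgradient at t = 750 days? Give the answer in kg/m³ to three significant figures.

0.000110 kg/m³

For an instantaneous plane source, C(x,t) = M/(n_e·A·√(4πDt)) · exp(−(x−vt)²/(4Dt)), with n_e·A the pore (flow) area.
Plume center vt = 1.3 × 750 = 975 m, so the well at 1100 m is 125 m downgradient of the peak.
√(4πDt) = 162.4 m, giving peak height M/(n_e·A·√(4πDt)) = 1.3/(0.42 × 27 × 162.4) = 0.0007059 kg/m³.
(x−vt)²/(4Dt) = (125)²/(4 × 2.8 × 750) = 1.860; exp(−1.860) = 0.1557.
C = 0.0007059 × 0.1557 = 0.000110 kg/m³.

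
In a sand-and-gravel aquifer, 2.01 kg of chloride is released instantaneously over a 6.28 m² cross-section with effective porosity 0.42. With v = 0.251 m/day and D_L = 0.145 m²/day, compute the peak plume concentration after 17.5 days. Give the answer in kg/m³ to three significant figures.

The peak of an instantaneous 1D plume sits at x = vt; there the Gaussian factor is 1 and C_max = M/(n_e·A·√(4πDt)), where n_e·A is the pore area the mass is dissolved in.
√(4πDt) = √(4π × 0.145 × 17.5) = 5.647 m, so C_max = 2.01/(0.42 × 6.28 × 5.647) = 0.135 kg/m³.

0.135 kg/m³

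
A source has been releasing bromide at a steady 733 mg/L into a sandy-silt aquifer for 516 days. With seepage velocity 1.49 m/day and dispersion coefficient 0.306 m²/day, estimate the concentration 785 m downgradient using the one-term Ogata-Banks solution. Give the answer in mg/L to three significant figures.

133 mg/L

For a continuous step input, C/C₀ ≈ ½·erfc((x−vt)/(2√(Dt))).
vt = 1.49 × 516 = 768.84 m and 2√(Dt) = 2√(0.306 × 516) = 25.13 m.
Argument (x−vt)/(2√(Dt)) = (785 − 768.84)/25.13 = 0.6431; ½·erfc(0.6431) = 0.1815.
C = 733 × 0.1815 = 133 mg/L.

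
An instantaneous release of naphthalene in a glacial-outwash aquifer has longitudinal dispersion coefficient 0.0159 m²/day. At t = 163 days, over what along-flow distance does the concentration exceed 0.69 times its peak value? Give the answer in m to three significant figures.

The plume is Gaussian with σ = √(2Dt) = √(2 × 0.0159 × 163) = 2.277 m.
C/C_peak = exp(−Δx²/(2σ²)) = 0.69 ⇒ Δx = σ·√(−2 ln 0.69) = 2.277 × 0.8615 = 1.962 m.
Width = 2Δx = 3.92 m.

3.92 m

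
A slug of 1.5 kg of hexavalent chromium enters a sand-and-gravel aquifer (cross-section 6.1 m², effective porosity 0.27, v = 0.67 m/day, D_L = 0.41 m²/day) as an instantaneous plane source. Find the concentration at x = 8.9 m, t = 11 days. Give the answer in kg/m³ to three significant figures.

0.106 kg/m³

For an instantaneous plane source, C(x,t) = M/(n_e·A·√(4πDt)) · exp(−(x−vt)²/(4Dt)), with n_e·A the pore (flow) area.
Plume center vt = 0.67 × 11 = 7.37 m, so the well at 8.9 m is 1.53 m downgradient of the peak.
√(4πDt) = 7.528 m, giving peak height M/(n_e·A·√(4πDt)) = 1.5/(0.27 × 6.1 × 7.528) = 0.1210 kg/m³.
(x−vt)²/(4Dt) = (1.53)²/(4 × 0.41 × 11) = 0.1298; exp(−0.1298) = 0.8783.
C = 0.1210 × 0.8783 = 0.106 kg/m³.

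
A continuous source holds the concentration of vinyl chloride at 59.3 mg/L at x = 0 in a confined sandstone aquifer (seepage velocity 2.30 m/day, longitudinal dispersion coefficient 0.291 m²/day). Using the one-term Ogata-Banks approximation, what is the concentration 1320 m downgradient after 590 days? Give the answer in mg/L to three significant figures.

57.9 mg/L

For a continuous step input, C/C₀ ≈ ½·erfc((x−vt)/(2√(Dt))).
vt = 2.30 × 590 = 1357 m and 2√(Dt) = 2√(0.291 × 590) = 26.21 m.
Argument (x−vt)/(2√(Dt)) = (1320 − 1357)/26.21 = -1.412; ½·erfc(-1.412) = 0.9771.
C = 59.3 × 0.9771 = 57.9 mg/L.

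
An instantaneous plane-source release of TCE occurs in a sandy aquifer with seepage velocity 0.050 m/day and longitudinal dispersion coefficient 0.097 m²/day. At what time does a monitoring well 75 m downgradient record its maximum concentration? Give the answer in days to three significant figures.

1460 days

For the 1D instantaneous-source solution, setting ∂C/∂t = 0 at fixed x gives v²t² + 2Dt − x² = 0, so t = (√(D² + v²x²) − D)/v².
√(D² + v²x²) = √(0.097² + 0.050² × 75²) = 3.751; v² = 0.0025.
t = (3.751 − 0.097)/0.0025 = 1460 days (vs. the pure-advection estimate x/v = 1500 d).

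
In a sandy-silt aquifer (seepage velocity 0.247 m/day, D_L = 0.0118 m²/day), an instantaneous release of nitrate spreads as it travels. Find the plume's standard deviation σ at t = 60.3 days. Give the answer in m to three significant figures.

Dispersive spreading gives a Gaussian with σ² = 2Dt; advection only shifts the center.
σ = √(2 × 0.0118 × 60.3) = 1.19 m.

1.19 m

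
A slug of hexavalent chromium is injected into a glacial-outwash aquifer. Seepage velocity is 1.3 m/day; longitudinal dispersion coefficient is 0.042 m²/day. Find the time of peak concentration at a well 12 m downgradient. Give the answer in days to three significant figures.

9.21 days

For the 1D instantaneous-source solution, setting ∂C/∂t = 0 at fixed x gives v²t² + 2Dt − x² = 0, so t = (√(D² + v²x²) − D)/v².
√(D² + v²x²) = √(0.042² + 1.3² × 12²) = 15.60; v² = 1.69.
t = (15.60 − 0.042)/1.69 = 9.21 days (vs. the pure-advection estimate x/v = 9.23 d).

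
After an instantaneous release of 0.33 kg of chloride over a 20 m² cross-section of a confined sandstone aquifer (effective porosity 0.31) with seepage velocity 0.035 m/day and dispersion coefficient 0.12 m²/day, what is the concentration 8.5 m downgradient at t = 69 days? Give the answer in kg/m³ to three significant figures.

0.00171 kg/m³

For an instantaneous plane source, C(x,t) = M/(n_e·A·√(4πDt)) · exp(−(x−vt)²/(4Dt)), with n_e·A the pore (flow) area.
Plume center vt = 0.035 × 69 = 2.415 m, so the well at 8.5 m is 6.085 m downgradient of the peak.
√(4πDt) = 10.20 m, giving peak height M/(n_e·A·√(4πDt)) = 0.33/(0.31 × 20 × 10.20) = 0.005218 kg/m³.
(x−vt)²/(4Dt) = (6.085)²/(4 × 0.12 × 69) = 1.118; exp(−1.118) = 0.3269.
C = 0.005218 × 0.3269 = 0.00171 kg/m³.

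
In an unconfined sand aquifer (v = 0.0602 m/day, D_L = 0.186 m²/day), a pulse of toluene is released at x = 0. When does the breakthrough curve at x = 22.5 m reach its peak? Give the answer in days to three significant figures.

For the 1D instantaneous-source solution, setting ∂C/∂t = 0 at fixed x gives v²t² + 2Dt − x² = 0, so t = (√(D² + v²x²) − D)/v².
√(D² + v²x²) = √(0.186² + 0.0602² × 22.5²) = 1.367; v² = 0.00362404.
t = (1.367 − 0.186)/0.00362404 = 326 days (vs. the pure-advection estimate x/v = 374 d).

326 days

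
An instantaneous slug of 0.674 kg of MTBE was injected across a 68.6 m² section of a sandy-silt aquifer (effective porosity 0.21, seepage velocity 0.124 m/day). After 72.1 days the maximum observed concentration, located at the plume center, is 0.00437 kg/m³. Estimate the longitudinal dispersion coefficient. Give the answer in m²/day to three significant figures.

0.127 m²/day

At the plume center C_max = M/(n_e·A·√(4πDt)), so D = M²/(4πt·(n_e·A·C_max)²).
n_e·A·C_max = 0.21 × 68.6 × 0.00437 = 0.06295 kg/m.
D = 0.674²/(4π × 72.1 × 0.06295²) = 0.127 m²/day.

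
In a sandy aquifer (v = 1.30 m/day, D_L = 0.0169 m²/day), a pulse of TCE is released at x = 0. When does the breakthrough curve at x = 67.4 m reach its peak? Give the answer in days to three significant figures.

For the 1D instantaneous-source solution, setting ∂C/∂t = 0 at fixed x gives v²t² + 2Dt − x² = 0, so t = (√(D² + v²x²) − D)/v².
√(D² + v²x²) = √(0.0169² + 1.30² × 67.4²) = 87.62; v² = 1.69.
t = (87.62 − 0.0169)/1.69 = 51.8 days (vs. the pure-advection estimate x/v = 51.8 d).

51.8 days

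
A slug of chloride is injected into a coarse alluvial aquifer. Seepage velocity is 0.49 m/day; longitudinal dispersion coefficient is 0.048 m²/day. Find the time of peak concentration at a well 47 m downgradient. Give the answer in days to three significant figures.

95.7 days

For the 1D instantaneous-source solution, setting ∂C/∂t = 0 at fixed x gives v²t² + 2Dt − x² = 0, so t = (√(D² + v²x²) − D)/v².
√(D² + v²x²) = √(0.048² + 0.49² × 47²) = 23.03; v² = 0.2401.
t = (23.03 − 0.048)/0.2401 = 95.7 days (vs. the pure-advection estimate x/v = 95.9 d).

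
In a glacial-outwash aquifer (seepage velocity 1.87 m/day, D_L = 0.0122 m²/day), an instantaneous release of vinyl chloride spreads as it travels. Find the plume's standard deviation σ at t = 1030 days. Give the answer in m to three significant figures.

Dispersive spreading gives a Gaussian with σ² = 2Dt; advection only shifts the center.
σ = √(2 × 0.0122 × 1030) = 5.01 m.

5.01 m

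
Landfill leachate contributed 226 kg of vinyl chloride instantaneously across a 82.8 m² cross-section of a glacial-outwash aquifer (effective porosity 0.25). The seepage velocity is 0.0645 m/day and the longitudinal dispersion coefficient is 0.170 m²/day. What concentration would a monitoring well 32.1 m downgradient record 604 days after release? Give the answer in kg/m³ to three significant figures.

0.271 kg/m³

For an instantaneous plane source, C(x,t) = M/(n_e·A·√(4πDt)) · exp(−(x−vt)²/(4Dt)), with n_e·A the pore (flow) area.
Plume center vt = 0.0645 × 604 = 38.958 m, so the well at 32.1 m is 6.858 m upgradient of the peak.
√(4πDt) = 35.92 m, giving peak height M/(n_e·A·√(4πDt)) = 226/(0.25 × 82.8 × 35.92) = 0.3039 kg/m³.
(x−vt)²/(4Dt) = (-6.858)²/(4 × 0.170 × 604) = 0.1145; exp(−0.1145) = 0.8918.
C = 0.3039 × 0.8918 = 0.271 kg/m³.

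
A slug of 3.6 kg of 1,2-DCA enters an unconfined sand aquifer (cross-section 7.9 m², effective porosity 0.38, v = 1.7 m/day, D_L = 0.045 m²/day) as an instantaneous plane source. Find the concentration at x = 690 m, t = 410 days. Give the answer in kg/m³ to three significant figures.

0.0405 kg/m³

For an instantaneous plane source, C(x,t) = M/(n_e·A·√(4πDt)) · exp(−(x−vt)²/(4Dt)), with n_e·A the pore (flow) area.
Plume center vt = 1.7 × 410 = 697 m, so the well at 690 m is 7 m upgradient of the peak.
√(4πDt) = 15.23 m, giving peak height M/(n_e·A·√(4πDt)) = 3.6/(0.38 × 7.9 × 15.23) = 0.07874 kg/m³.
(x−vt)²/(4Dt) = (-7)²/(4 × 0.045 × 410) = 0.6640; exp(−0.6640) = 0.5148.
C = 0.07874 × 0.5148 = 0.0405 kg/m³.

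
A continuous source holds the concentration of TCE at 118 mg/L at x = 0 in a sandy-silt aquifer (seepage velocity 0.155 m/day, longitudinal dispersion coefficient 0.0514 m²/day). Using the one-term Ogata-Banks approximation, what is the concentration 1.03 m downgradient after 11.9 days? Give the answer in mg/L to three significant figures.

90.8 mg/L

For a continuous step input, C/C₀ ≈ ½·erfc((x−vt)/(2√(Dt))).
vt = 0.155 × 11.9 = 1.8445 m and 2√(Dt) = 2√(0.0514 × 11.9) = 1.564 m.
Argument (x−vt)/(2√(Dt)) = (1.03 − 1.8445)/1.564 = -0.5208; ½·erfc(-0.5208) = 0.7693.
C = 118 × 0.7693 = 90.8 mg/L.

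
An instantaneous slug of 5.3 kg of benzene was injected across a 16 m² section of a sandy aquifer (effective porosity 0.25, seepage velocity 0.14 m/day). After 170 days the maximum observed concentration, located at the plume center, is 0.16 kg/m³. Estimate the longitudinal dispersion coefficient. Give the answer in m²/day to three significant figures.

At the plume center C_max = M/(n_e·A·√(4πDt)), so D = M²/(4πt·(n_e·A·C_max)²).
n_e·A·C_max = 0.25 × 16 × 0.16 = 0.6400 kg/m.
D = 5.3²/(4π × 170 × 0.6400²) = 0.0321 m²/day.

0.0321 m²/day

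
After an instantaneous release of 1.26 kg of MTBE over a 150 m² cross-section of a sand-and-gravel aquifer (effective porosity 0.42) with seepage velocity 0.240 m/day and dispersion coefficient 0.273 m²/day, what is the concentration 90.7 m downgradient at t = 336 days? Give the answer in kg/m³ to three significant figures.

0.000447 kg/m³

For an instantaneous plane source, C(x,t) = M/(n_e·A·√(4πDt)) · exp(−(x−vt)²/(4Dt)), with n_e·A the pore (flow) area.
Plume center vt = 0.240 × 336 = 80.64 m, so the well at 90.7 m is 10.06 m downgradient of the peak.
√(4πDt) = 33.95 m, giving peak height M/(n_e·A·√(4πDt)) = 1.26/(0.42 × 150 × 33.95) = 0.0005891 kg/m³.
(x−vt)²/(4Dt) = (10.06)²/(4 × 0.273 × 336) = 0.2758; exp(−0.2758) = 0.7590.
C = 0.0005891 × 0.7590 = 0.000447 kg/m³.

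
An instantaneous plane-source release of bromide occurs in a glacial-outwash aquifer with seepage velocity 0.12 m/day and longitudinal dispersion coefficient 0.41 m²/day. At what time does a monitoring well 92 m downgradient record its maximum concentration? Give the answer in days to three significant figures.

For the 1D instantaneous-source solution, setting ∂C/∂t = 0 at fixed x gives v²t² + 2Dt − x² = 0, so t = (√(D² + v²x²) − D)/v².
√(D² + v²x²) = √(0.41² + 0.12² × 92²) = 11.05; v² = 0.0144.
t = (11.05 − 0.41)/0.0144 = 739 days (vs. the pure-advection estimate x/v = 767 d).

739 days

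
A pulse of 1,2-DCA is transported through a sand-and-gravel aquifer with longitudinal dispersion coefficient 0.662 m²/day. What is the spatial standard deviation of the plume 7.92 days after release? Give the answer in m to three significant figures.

Dispersive spreading gives a Gaussian with σ² = 2Dt; advection only shifts the center.
σ = √(2 × 0.662 × 7.92) = 3.24 m.

3.24 m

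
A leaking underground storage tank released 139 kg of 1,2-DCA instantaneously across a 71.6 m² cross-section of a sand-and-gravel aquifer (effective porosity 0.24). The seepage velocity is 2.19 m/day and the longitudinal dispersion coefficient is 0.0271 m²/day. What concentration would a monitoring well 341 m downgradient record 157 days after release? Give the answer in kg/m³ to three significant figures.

For an instantaneous plane source, C(x,t) = M/(n_e·A·√(4πDt)) · exp(−(x−vt)²/(4Dt)), with n_e·A the pore (flow) area.
Plume center vt = 2.19 × 157 = 343.83 m, so the well at 341 m is 2.83 m upgradient of the peak.
√(4πDt) = 7.312 m, giving peak height M/(n_e·A·√(4πDt)) = 139/(0.24 × 71.6 × 7.312) = 1.106 kg/m³.
(x−vt)²/(4Dt) = (-2.83)²/(4 × 0.0271 × 157) = 0.4706; exp(−0.4706) = 0.6246.
C = 1.106 × 0.6246 = 0.691 kg/m³.

0.691 kg/m³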